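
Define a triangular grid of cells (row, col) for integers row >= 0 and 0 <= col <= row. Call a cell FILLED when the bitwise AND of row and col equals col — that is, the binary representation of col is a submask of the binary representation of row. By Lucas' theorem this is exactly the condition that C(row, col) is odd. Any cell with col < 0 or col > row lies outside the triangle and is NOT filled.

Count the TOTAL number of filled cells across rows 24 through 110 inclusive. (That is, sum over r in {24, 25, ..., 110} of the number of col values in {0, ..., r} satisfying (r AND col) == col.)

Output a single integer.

r24=11000 pc2: +4 =4
r25=11001 pc3: +8 =12
r26=11010 pc3: +8 =20
r27=11011 pc4: +16 =36
r28=11100 pc3: +8 =44
r29=11101 pc4: +16 =60
r30=11110 pc4: +16 =76
r31=11111 pc5: +32 =108
r32=100000 pc1: +2 =110
r33=100001 pc2: +4 =114
r34=100010 pc2: +4 =118
r35=100011 pc3: +8 =126
r36=100100 pc2: +4 =130
r37=100101 pc3: +8 =138
r38=100110 pc3: +8 =146
r39=100111 pc4: +16 =162
r40=101000 pc2: +4 =166
r41=101001 pc3: +8 =174
r42=101010 pc3: +8 =182
r43=101011 pc4: +16 =198
r44=101100 pc3: +8 =206
r45=101101 pc4: +16 =222
r46=101110 pc4: +16 =238
r47=101111 pc5: +32 =270
r48=110000 pc2: +4 =274
r49=110001 pc3: +8 =282
r50=110010 pc3: +8 =290
r51=110011 pc4: +16 =306
r52=110100 pc3: +8 =314
r53=110101 pc4: +16 =330
r54=110110 pc4: +16 =346
r55=110111 pc5: +32 =378
r56=111000 pc3: +8 =386
r57=111001 pc4: +16 =402
r58=111010 pc4: +16 =418
r59=111011 pc5: +32 =450
r60=111100 pc4: +16 =466
r61=111101 pc5: +32 =498
r62=111110 pc5: +32 =530
r63=111111 pc6: +64 =594
r64=1000000 pc1: +2 =596
r65=1000001 pc2: +4 =600
r66=1000010 pc2: +4 =604
r67=1000011 pc3: +8 =612
r68=1000100 pc2: +4 =616
r69=1000101 pc3: +8 =624
r70=1000110 pc3: +8 =632
r71=1000111 pc4: +16 =648
r72=1001000 pc2: +4 =652
r73=1001001 pc3: +8 =660
r74=1001010 pc3: +8 =668
r75=1001011 pc4: +16 =684
r76=1001100 pc3: +8 =692
r77=1001101 pc4: +16 =708
r78=1001110 pc4: +16 =724
r79=1001111 pc5: +32 =756
r80=1010000 pc2: +4 =760
r81=1010001 pc3: +8 =768
r82=1010010 pc3: +8 =776
r83=1010011 pc4: +16 =792
r84=1010100 pc3: +8 =800
r85=1010101 pc4: +16 =816
r86=1010110 pc4: +16 =832
r87=1010111 pc5: +32 =864
r88=1011000 pc3: +8 =872
r89=1011001 pc4: +16 =888
r90=1011010 pc4: +16 =904
r91=1011011 pc5: +32 =936
r92=1011100 pc4: +16 =952
r93=1011101 pc5: +32 =984
r94=1011110 pc5: +32 =1016
r95=1011111 pc6: +64 =1080
r96=1100000 pc2: +4 =1084
r97=1100001 pc3: +8 =1092
r98=1100010 pc3: +8 =1100
r99=1100011 pc4: +16 =1116
r100=1100100 pc3: +8 =1124
r101=1100101 pc4: +16 =1140
r102=1100110 pc4: +16 =1156
r103=1100111 pc5: +32 =1188
r104=1101000 pc3: +8 =1196
r105=1101001 pc4: +16 =1212
r106=1101010 pc4: +16 =1228
r107=1101011 pc5: +32 =1260
r108=1101100 pc4: +16 =1276
r109=1101101 pc5: +32 =1308
r110=1101110 pc5: +32 =1340

Answer: 1340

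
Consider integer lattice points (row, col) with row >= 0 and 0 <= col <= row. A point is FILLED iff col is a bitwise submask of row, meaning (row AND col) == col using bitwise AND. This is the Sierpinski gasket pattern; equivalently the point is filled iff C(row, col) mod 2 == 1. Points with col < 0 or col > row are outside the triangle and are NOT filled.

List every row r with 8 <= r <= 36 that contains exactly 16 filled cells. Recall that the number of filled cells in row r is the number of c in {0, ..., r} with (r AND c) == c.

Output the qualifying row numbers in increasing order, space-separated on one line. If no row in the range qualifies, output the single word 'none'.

Answer: 15 23 27 29 30

Derivation:
Row r has 2^popcount(r) filled cells, so we need popcount(r) = log2(16) = 4.
Scan r = 8..36 and keep those with exactly 4 one-bits:
r=8=1000 popcount=1 -> skip
r=9=1001 popcount=2 -> skip
r=10=1010 popcount=2 -> skip
r=11=1011 popcount=3 -> skip
r=12=1100 popcount=2 -> skip
r=13=1101 popcount=3 -> skip
r=14=1110 popcount=3 -> skip
r=15=1111 popcount=4 -> KEEP
r=16=10000 popcount=1 -> skip
r=17=10001 popcount=2 -> skip
r=18=10010 popcount=2 -> skip
r=19=10011 popcount=3 -> skip
r=20=10100 popcount=2 -> skip
r=21=10101 popcount=3 -> skip
r=22=10110 popcount=3 -> skip
r=23=10111 popcount=4 -> KEEP
r=24=11000 popcount=2 -> skip
r=25=11001 popcount=3 -> skip
r=26=11010 popcount=3 -> skip
r=27=11011 popcount=4 -> KEEP
r=28=11100 popcount=3 -> skip
r=29=11101 popcount=4 -> KEEP
r=30=11110 popcount=4 -> KEEP
r=31=11111 popcount=5 -> skip
r=32=100000 popcount=1 -> skip
r=33=100001 popcount=2 -> skip
r=34=100010 popcount=2 -> skip
r=35=100011 popcount=3 -> skip
r=36=100100 popcount=2 -> skip
Kept rows: 15 23 27 29 30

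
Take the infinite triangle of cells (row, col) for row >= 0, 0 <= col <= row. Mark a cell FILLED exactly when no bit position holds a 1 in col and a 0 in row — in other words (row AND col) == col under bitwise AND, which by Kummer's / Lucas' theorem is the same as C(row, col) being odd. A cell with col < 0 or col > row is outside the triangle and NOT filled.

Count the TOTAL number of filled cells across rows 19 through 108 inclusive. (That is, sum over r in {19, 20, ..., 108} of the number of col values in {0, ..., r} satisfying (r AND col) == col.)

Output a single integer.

Answer: 1320

Derivation:
r19=10011 pc3: +8 =8
r20=10100 pc2: +4 =12
r21=10101 pc3: +8 =20
r22=10110 pc3: +8 =28
r23=10111 pc4: +16 =44
r24=11000 pc2: +4 =48
r25=11001 pc3: +8 =56
r26=11010 pc3: +8 =64
r27=11011 pc4: +16 =80
r28=11100 pc3: +8 =88
r29=11101 pc4: +16 =104
r30=11110 pc4: +16 =120
r31=11111 pc5: +32 =152
r32=100000 pc1: +2 =154
r33=100001 pc2: +4 =158
r34=100010 pc2: +4 =162
r35=100011 pc3: +8 =170
r36=100100 pc2: +4 =174
r37=100101 pc3: +8 =182
r38=100110 pc3: +8 =190
r39=100111 pc4: +16 =206
r40=101000 pc2: +4 =210
r41=101001 pc3: +8 =218
r42=101010 pc3: +8 =226
r43=101011 pc4: +16 =242
r44=101100 pc3: +8 =250
r45=101101 pc4: +16 =266
r46=101110 pc4: +16 =282
r47=101111 pc5: +32 =314
r48=110000 pc2: +4 =318
r49=110001 pc3: +8 =326
r50=110010 pc3: +8 =334
r51=110011 pc4: +16 =350
r52=110100 pc3: +8 =358
r53=110101 pc4: +16 =374
r54=110110 pc4: +16 =390
r55=110111 pc5: +32 =422
r56=111000 pc3: +8 =430
r57=111001 pc4: +16 =446
r58=111010 pc4: +16 =462
r59=111011 pc5: +32 =494
r60=111100 pc4: +16 =510
r61=111101 pc5: +32 =542
r62=111110 pc5: +32 =574
r63=111111 pc6: +64 =638
r64=1000000 pc1: +2 =640
r65=1000001 pc2: +4 =644
r66=1000010 pc2: +4 =648
r67=1000011 pc3: +8 =656
r68=1000100 pc2: +4 =660
r69=1000101 pc3: +8 =668
r70=1000110 pc3: +8 =676
r71=1000111 pc4: +16 =692
r72=1001000 pc2: +4 =696
r73=1001001 pc3: +8 =704
r74=1001010 pc3: +8 =712
r75=1001011 pc4: +16 =728
r76=1001100 pc3: +8 =736
r77=1001101 pc4: +16 =752
r78=1001110 pc4: +16 =768
r79=1001111 pc5: +32 =800
r80=1010000 pc2: +4 =804
r81=1010001 pc3: +8 =812
r82=1010010 pc3: +8 =820
r83=1010011 pc4: +16 =836
r84=1010100 pc3: +8 =844
r85=1010101 pc4: +16 =860
r86=1010110 pc4: +16 =876
r87=1010111 pc5: +32 =908
r88=1011000 pc3: +8 =916
r89=1011001 pc4: +16 =932
r90=1011010 pc4: +16 =948
r91=1011011 pc5: +32 =980
r92=1011100 pc4: +16 =996
r93=1011101 pc5: +32 =1028
r94=1011110 pc5: +32 =1060
r95=1011111 pc6: +64 =1124
r96=1100000 pc2: +4 =1128
r97=1100001 pc3: +8 =1136
r98=1100010 pc3: +8 =1144
r99=1100011 pc4: +16 =1160
r100=1100100 pc3: +8 =1168
r101=1100101 pc4: +16 =1184
r102=1100110 pc4: +16 =1200
r103=1100111 pc5: +32 =1232
r104=1101000 pc3: +8 =1240
r105=1101001 pc4: +16 =1256
r106=1101010 pc4: +16 =1272
r107=1101011 pc5: +32 =1304
r108=1101100 pc4: +16 =1320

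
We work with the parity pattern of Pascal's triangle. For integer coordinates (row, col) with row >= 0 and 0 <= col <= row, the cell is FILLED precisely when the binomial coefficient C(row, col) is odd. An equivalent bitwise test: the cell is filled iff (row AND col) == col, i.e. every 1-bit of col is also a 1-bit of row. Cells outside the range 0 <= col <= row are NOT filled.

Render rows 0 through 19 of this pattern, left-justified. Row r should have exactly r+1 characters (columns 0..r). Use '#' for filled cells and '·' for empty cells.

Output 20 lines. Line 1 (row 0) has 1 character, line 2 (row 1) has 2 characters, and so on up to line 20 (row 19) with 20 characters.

Answer: #
##
#·#
####
#···#
##··##
#·#·#·#
########
#·······#
##······##
#·#·····#·#
####····####
#···#···#···#
##··##··##··##
#·#·#·#·#·#·#·#
################
#···············#
##··············##
#·#·············#·#
####············####

Derivation:
r0=0: #
r1=1: ##
r2=10: #·#
r3=11: ####
r4=100: #···#
r5=101: ##··##
r6=110: #·#·#·#
r7=111: ########
r8=1000: #·······#
r9=1001: ##······##
r10=1010: #·#·····#·#
r11=1011: ####····####
r12=1100: #···#···#···#
r13=1101: ##··##··##··##
r14=1110: #·#·#·#·#·#·#·#
r15=1111: ################
r16=10000: #···············#
r17=10001: ##··············##
r18=10010: #·#·············#·#
r19=10011: ####············####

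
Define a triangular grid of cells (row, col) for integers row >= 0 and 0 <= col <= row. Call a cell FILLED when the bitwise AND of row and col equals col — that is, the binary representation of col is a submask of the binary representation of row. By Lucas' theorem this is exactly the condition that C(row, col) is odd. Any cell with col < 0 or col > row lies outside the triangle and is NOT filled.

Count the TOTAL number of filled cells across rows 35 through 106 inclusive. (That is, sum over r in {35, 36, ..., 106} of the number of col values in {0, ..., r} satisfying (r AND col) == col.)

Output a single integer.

r35=100011 pc3: +8 =8
r36=100100 pc2: +4 =12
r37=100101 pc3: +8 =20
r38=100110 pc3: +8 =28
r39=100111 pc4: +16 =44
r40=101000 pc2: +4 =48
r41=101001 pc3: +8 =56
r42=101010 pc3: +8 =64
r43=101011 pc4: +16 =80
r44=101100 pc3: +8 =88
r45=101101 pc4: +16 =104
r46=101110 pc4: +16 =120
r47=101111 pc5: +32 =152
r48=110000 pc2: +4 =156
r49=110001 pc3: +8 =164
r50=110010 pc3: +8 =172
r51=110011 pc4: +16 =188
r52=110100 pc3: +8 =196
r53=110101 pc4: +16 =212
r54=110110 pc4: +16 =228
r55=110111 pc5: +32 =260
r56=111000 pc3: +8 =268
r57=111001 pc4: +16 =284
r58=111010 pc4: +16 =300
r59=111011 pc5: +32 =332
r60=111100 pc4: +16 =348
r61=111101 pc5: +32 =380
r62=111110 pc5: +32 =412
r63=111111 pc6: +64 =476
r64=1000000 pc1: +2 =478
r65=1000001 pc2: +4 =482
r66=1000010 pc2: +4 =486
r67=1000011 pc3: +8 =494
r68=1000100 pc2: +4 =498
r69=1000101 pc3: +8 =506
r70=1000110 pc3: +8 =514
r71=1000111 pc4: +16 =530
r72=1001000 pc2: +4 =534
r73=1001001 pc3: +8 =542
r74=1001010 pc3: +8 =550
r75=1001011 pc4: +16 =566
r76=1001100 pc3: +8 =574
r77=1001101 pc4: +16 =590
r78=1001110 pc4: +16 =606
r79=1001111 pc5: +32 =638
r80=1010000 pc2: +4 =642
r81=1010001 pc3: +8 =650
r82=1010010 pc3: +8 =658
r83=1010011 pc4: +16 =674
r84=1010100 pc3: +8 =682
r85=1010101 pc4: +16 =698
r86=1010110 pc4: +16 =714
r87=1010111 pc5: +32 =746
r88=1011000 pc3: +8 =754
r89=1011001 pc4: +16 =770
r90=1011010 pc4: +16 =786
r91=1011011 pc5: +32 =818
r92=1011100 pc4: +16 =834
r93=1011101 pc5: +32 =866
r94=1011110 pc5: +32 =898
r95=1011111 pc6: +64 =962
r96=1100000 pc2: +4 =966
r97=1100001 pc3: +8 =974
r98=1100010 pc3: +8 =982
r99=1100011 pc4: +16 =998
r100=1100100 pc3: +8 =1006
r101=1100101 pc4: +16 =1022
r102=1100110 pc4: +16 =1038
r103=1100111 pc5: +32 =1070
r104=1101000 pc3: +8 =1078
r105=1101001 pc4: +16 =1094
r106=1101010 pc4: +16 =1110

Answer: 1110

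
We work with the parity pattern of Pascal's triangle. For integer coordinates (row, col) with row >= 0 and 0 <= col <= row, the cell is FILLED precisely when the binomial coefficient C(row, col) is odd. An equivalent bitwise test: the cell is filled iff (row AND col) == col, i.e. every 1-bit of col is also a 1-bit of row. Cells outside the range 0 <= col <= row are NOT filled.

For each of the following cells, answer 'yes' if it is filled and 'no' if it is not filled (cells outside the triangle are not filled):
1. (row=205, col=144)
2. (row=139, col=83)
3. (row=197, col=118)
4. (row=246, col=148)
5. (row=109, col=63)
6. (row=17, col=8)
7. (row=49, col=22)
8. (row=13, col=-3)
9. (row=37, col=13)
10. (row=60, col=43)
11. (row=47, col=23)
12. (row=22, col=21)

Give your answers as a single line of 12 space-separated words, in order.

Answer: no no no yes no no no no no no no no

Derivation:
(205,144): row=0b11001101, col=0b10010000, row AND col = 0b10000000 = 128; 128 != 144 -> empty
(139,83): row=0b10001011, col=0b1010011, row AND col = 0b11 = 3; 3 != 83 -> empty
(197,118): row=0b11000101, col=0b1110110, row AND col = 0b1000100 = 68; 68 != 118 -> empty
(246,148): row=0b11110110, col=0b10010100, row AND col = 0b10010100 = 148; 148 == 148 -> filled
(109,63): row=0b1101101, col=0b111111, row AND col = 0b101101 = 45; 45 != 63 -> empty
(17,8): row=0b10001, col=0b1000, row AND col = 0b0 = 0; 0 != 8 -> empty
(49,22): row=0b110001, col=0b10110, row AND col = 0b10000 = 16; 16 != 22 -> empty
(13,-3): col outside [0, 13] -> not filled
(37,13): row=0b100101, col=0b1101, row AND col = 0b101 = 5; 5 != 13 -> empty
(60,43): row=0b111100, col=0b101011, row AND col = 0b101000 = 40; 40 != 43 -> empty
(47,23): row=0b101111, col=0b10111, row AND col = 0b111 = 7; 7 != 23 -> empty
(22,21): row=0b10110, col=0b10101, row AND col = 0b10100 = 20; 20 != 21 -> empty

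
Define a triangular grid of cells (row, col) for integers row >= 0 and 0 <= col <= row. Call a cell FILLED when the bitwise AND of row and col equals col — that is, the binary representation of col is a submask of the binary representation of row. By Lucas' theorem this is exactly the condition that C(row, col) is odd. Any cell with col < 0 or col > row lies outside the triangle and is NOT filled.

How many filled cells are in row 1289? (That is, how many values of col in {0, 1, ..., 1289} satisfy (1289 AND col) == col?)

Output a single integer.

Answer: 16

Derivation:
1289 in binary = 10100001001
popcount(1289) = number of 1-bits in 10100001001 = 4
A col c satisfies (1289 AND c) == c iff every set bit of c is also set in 1289; each of the 4 set bits of 1289 can independently be on or off in c.
count = 2^4 = 16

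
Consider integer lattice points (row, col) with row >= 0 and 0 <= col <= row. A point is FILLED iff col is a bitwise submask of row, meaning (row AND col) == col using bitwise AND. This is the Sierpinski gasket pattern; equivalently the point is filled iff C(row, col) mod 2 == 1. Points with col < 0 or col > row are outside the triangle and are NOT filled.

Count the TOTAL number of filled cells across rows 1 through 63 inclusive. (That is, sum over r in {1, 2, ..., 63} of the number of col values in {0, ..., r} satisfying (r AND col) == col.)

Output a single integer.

Answer: 728

Derivation:
r1=1 pc1: +2 =2
r2=10 pc1: +2 =4
r3=11 pc2: +4 =8
r4=100 pc1: +2 =10
r5=101 pc2: +4 =14
r6=110 pc2: +4 =18
r7=111 pc3: +8 =26
r8=1000 pc1: +2 =28
r9=1001 pc2: +4 =32
r10=1010 pc2: +4 =36
r11=1011 pc3: +8 =44
r12=1100 pc2: +4 =48
r13=1101 pc3: +8 =56
r14=1110 pc3: +8 =64
r15=1111 pc4: +16 =80
r16=10000 pc1: +2 =82
r17=10001 pc2: +4 =86
r18=10010 pc2: +4 =90
r19=10011 pc3: +8 =98
r20=10100 pc2: +4 =102
r21=10101 pc3: +8 =110
r22=10110 pc3: +8 =118
r23=10111 pc4: +16 =134
r24=11000 pc2: +4 =138
r25=11001 pc3: +8 =146
r26=11010 pc3: +8 =154
r27=11011 pc4: +16 =170
r28=11100 pc3: +8 =178
r29=11101 pc4: +16 =194
r30=11110 pc4: +16 =210
r31=11111 pc5: +32 =242
r32=100000 pc1: +2 =244
r33=100001 pc2: +4 =248
r34=100010 pc2: +4 =252
r35=100011 pc3: +8 =260
r36=100100 pc2: +4 =264
r37=100101 pc3: +8 =272
r38=100110 pc3: +8 =280
r39=100111 pc4: +16 =296
r40=101000 pc2: +4 =300
r41=101001 pc3: +8 =308
r42=101010 pc3: +8 =316
r43=101011 pc4: +16 =332
r44=101100 pc3: +8 =340
r45=101101 pc4: +16 =356
r46=101110 pc4: +16 =372
r47=101111 pc5: +32 =404
r48=110000 pc2: +4 =408
r49=110001 pc3: +8 =416
r50=110010 pc3: +8 =424
r51=110011 pc4: +16 =440
r52=110100 pc3: +8 =448
r53=110101 pc4: +16 =464
r54=110110 pc4: +16 =480
r55=110111 pc5: +32 =512
r56=111000 pc3: +8 =520
r57=111001 pc4: +16 =536
r58=111010 pc4: +16 =552
r59=111011 pc5: +32 =584
r60=111100 pc4: +16 =600
r61=111101 pc5: +32 =632
r62=111110 pc5: +32 =664
r63=111111 pc6: +64 =728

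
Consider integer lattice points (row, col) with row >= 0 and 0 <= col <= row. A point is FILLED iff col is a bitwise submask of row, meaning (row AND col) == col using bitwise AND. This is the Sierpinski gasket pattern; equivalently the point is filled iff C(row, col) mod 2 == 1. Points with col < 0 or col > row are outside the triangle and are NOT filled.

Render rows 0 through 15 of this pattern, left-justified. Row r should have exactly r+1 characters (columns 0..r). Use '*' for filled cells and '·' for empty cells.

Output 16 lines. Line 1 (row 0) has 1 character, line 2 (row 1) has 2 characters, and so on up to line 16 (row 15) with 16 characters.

r0=0: *
r1=1: **
r2=10: *·*
r3=11: ****
r4=100: *···*
r5=101: **··**
r6=110: *·*·*·*
r7=111: ********
r8=1000: *·······*
r9=1001: **······**
r10=1010: *·*·····*·*
r11=1011: ****····****
r12=1100: *···*···*···*
r13=1101: **··**··**··**
r14=1110: *·*·*·*·*·*·*·*
r15=1111: ****************

Answer: *
**
*·*
****
*···*
**··**
*·*·*·*
********
*·······*
**······**
*·*·····*·*
****····****
*···*···*···*
**··**··**··**
*·*·*·*·*·*·*·*
****************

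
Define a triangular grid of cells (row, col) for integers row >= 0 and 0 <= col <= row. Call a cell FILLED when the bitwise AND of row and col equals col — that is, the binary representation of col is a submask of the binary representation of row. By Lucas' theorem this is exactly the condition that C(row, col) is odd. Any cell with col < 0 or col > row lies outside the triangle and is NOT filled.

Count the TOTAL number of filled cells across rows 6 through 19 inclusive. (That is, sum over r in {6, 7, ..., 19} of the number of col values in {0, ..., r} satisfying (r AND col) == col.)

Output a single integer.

Answer: 84

Derivation:
r6=110 pc2: +4 =4
r7=111 pc3: +8 =12
r8=1000 pc1: +2 =14
r9=1001 pc2: +4 =18
r10=1010 pc2: +4 =22
r11=1011 pc3: +8 =30
r12=1100 pc2: +4 =34
r13=1101 pc3: +8 =42
r14=1110 pc3: +8 =50
r15=1111 pc4: +16 =66
r16=10000 pc1: +2 =68
r17=10001 pc2: +4 =72
r18=10010 pc2: +4 =76
r19=10011 pc3: +8 =84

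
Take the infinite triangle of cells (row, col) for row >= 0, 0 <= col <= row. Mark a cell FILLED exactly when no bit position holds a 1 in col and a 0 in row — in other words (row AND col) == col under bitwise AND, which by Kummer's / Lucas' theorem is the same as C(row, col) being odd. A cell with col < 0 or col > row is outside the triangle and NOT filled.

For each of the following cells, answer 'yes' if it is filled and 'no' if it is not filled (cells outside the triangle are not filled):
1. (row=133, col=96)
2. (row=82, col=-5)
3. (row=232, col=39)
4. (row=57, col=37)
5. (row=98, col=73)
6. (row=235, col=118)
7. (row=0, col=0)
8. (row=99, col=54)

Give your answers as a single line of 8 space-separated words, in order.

(133,96): row=0b10000101, col=0b1100000, row AND col = 0b0 = 0; 0 != 96 -> empty
(82,-5): col outside [0, 82] -> not filled
(232,39): row=0b11101000, col=0b100111, row AND col = 0b100000 = 32; 32 != 39 -> empty
(57,37): row=0b111001, col=0b100101, row AND col = 0b100001 = 33; 33 != 37 -> empty
(98,73): row=0b1100010, col=0b1001001, row AND col = 0b1000000 = 64; 64 != 73 -> empty
(235,118): row=0b11101011, col=0b1110110, row AND col = 0b1100010 = 98; 98 != 118 -> empty
(0,0): row=0b0, col=0b0, row AND col = 0b0 = 0; 0 == 0 -> filled
(99,54): row=0b1100011, col=0b110110, row AND col = 0b100010 = 34; 34 != 54 -> empty

Answer: no no no no no no yes no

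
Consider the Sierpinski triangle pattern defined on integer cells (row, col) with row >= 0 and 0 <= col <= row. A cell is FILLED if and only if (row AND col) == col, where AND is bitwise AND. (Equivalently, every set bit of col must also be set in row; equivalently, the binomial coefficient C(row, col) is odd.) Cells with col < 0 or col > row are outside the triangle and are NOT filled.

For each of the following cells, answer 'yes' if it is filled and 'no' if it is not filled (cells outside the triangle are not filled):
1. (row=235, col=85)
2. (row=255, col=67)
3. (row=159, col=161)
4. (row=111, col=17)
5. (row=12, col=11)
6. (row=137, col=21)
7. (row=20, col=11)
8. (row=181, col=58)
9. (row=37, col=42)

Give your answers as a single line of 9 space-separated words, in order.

Answer: no yes no no no no no no no

Derivation:
(235,85): row=0b11101011, col=0b1010101, row AND col = 0b1000001 = 65; 65 != 85 -> empty
(255,67): row=0b11111111, col=0b1000011, row AND col = 0b1000011 = 67; 67 == 67 -> filled
(159,161): col outside [0, 159] -> not filled
(111,17): row=0b1101111, col=0b10001, row AND col = 0b1 = 1; 1 != 17 -> empty
(12,11): row=0b1100, col=0b1011, row AND col = 0b1000 = 8; 8 != 11 -> empty
(137,21): row=0b10001001, col=0b10101, row AND col = 0b1 = 1; 1 != 21 -> empty
(20,11): row=0b10100, col=0b1011, row AND col = 0b0 = 0; 0 != 11 -> empty
(181,58): row=0b10110101, col=0b111010, row AND col = 0b110000 = 48; 48 != 58 -> empty
(37,42): col outside [0, 37] -> not filled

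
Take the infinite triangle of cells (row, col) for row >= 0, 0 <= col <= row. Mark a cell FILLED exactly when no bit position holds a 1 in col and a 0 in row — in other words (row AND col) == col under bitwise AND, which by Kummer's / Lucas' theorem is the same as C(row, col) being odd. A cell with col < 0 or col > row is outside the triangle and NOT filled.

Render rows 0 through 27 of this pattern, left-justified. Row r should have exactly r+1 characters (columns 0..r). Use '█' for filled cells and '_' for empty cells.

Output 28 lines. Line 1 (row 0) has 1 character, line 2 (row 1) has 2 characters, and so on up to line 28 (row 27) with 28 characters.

Answer: █
██
█_█
████
█___█
██__██
█_█_█_█
████████
█_______█
██______██
█_█_____█_█
████____████
█___█___█___█
██__██__██__██
█_█_█_█_█_█_█_█
████████████████
█_______________█
██______________██
█_█_____________█_█
████____________████
█___█___________█___█
██__██__________██__██
█_█_█_█_________█_█_█_█
████████________████████
█_______█_______█_______█
██______██______██______██
█_█_____█_█_____█_█_____█_█
████____████____████____████

Derivation:
r0=0: █
r1=1: ██
r2=10: █_█
r3=11: ████
r4=100: █___█
r5=101: ██__██
r6=110: █_█_█_█
r7=111: ████████
r8=1000: █_______█
r9=1001: ██______██
r10=1010: █_█_____█_█
r11=1011: ████____████
r12=1100: █___█___█___█
r13=1101: ██__██__██__██
r14=1110: █_█_█_█_█_█_█_█
r15=1111: ████████████████
r16=10000: █_______________█
r17=10001: ██______________██
r18=10010: █_█_____________█_█
r19=10011: ████____________████
r20=10100: █___█___________█___█
r21=10101: ██__██__________██__██
r22=10110: █_█_█_█_________█_█_█_█
r23=10111: ████████________████████
r24=11000: █_______█_______█_______█
r25=11001: ██______██______██______██
r26=11010: █_█_____█_█_____█_█_____█_█
r27=11011: ████____████____████____████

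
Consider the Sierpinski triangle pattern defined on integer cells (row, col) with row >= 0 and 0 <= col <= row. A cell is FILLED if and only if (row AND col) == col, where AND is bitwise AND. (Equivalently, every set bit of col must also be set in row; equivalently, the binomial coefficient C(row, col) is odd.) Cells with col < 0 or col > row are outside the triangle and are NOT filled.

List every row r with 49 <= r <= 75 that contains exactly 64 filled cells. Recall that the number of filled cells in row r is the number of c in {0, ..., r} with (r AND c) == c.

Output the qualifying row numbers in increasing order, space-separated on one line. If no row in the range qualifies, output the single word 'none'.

Answer: 63

Derivation:
Row r has 2^popcount(r) filled cells, so we need popcount(r) = log2(64) = 6.
Scan r = 49..75 and keep those with exactly 6 one-bits:
r=49=110001 popcount=3 -> skip
r=50=110010 popcount=3 -> skip
r=51=110011 popcount=4 -> skip
r=52=110100 popcount=3 -> skip
r=53=110101 popcount=4 -> skip
r=54=110110 popcount=4 -> skip
r=55=110111 popcount=5 -> skip
r=56=111000 popcount=3 -> skip
r=57=111001 popcount=4 -> skip
r=58=111010 popcount=4 -> skip
r=59=111011 popcount=5 -> skip
r=60=111100 popcount=4 -> skip
r=61=111101 popcount=5 -> skip
r=62=111110 popcount=5 -> skip
r=63=111111 popcount=6 -> KEEP
r=64=1000000 popcount=1 -> skip
r=65=1000001 popcount=2 -> skip
r=66=1000010 popcount=2 -> skip
r=67=1000011 popcount=3 -> skip
r=68=1000100 popcount=2 -> skip
r=69=1000101 popcount=3 -> skip
r=70=1000110 popcount=3 -> skip
r=71=1000111 popcount=4 -> skip
r=72=1001000 popcount=2 -> skip
r=73=1001001 popcount=3 -> skip
r=74=1001010 popcount=3 -> skip
r=75=1001011 popcount=4 -> skip
Kept rows: 63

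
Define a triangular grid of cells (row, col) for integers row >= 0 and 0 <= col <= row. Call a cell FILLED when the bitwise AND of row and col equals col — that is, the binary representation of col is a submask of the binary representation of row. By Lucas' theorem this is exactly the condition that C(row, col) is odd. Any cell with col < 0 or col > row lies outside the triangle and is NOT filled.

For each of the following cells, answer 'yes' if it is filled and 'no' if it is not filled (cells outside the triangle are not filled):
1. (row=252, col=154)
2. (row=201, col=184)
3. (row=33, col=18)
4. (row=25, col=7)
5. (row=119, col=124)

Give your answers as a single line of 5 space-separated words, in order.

Answer: no no no no no

Derivation:
(252,154): row=0b11111100, col=0b10011010, row AND col = 0b10011000 = 152; 152 != 154 -> empty
(201,184): row=0b11001001, col=0b10111000, row AND col = 0b10001000 = 136; 136 != 184 -> empty
(33,18): row=0b100001, col=0b10010, row AND col = 0b0 = 0; 0 != 18 -> empty
(25,7): row=0b11001, col=0b111, row AND col = 0b1 = 1; 1 != 7 -> empty
(119,124): col outside [0, 119] -> not filled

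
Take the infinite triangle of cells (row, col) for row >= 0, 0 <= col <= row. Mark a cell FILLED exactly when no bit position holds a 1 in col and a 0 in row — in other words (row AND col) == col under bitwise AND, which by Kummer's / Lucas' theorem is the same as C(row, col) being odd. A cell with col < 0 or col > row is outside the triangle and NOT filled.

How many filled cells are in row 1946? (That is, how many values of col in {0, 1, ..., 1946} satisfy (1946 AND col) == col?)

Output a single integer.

Answer: 128

Derivation:
1946 in binary = 11110011010
popcount(1946) = number of 1-bits in 11110011010 = 7
A col c satisfies (1946 AND c) == c iff every set bit of c is also set in 1946; each of the 7 set bits of 1946 can independently be on or off in c.
count = 2^7 = 128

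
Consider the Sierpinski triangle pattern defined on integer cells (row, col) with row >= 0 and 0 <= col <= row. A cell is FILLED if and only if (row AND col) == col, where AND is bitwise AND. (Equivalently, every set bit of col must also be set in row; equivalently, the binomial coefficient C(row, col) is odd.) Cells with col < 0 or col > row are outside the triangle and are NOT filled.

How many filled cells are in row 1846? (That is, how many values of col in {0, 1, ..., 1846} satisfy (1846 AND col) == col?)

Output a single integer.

Answer: 128

Derivation:
1846 in binary = 11100110110
popcount(1846) = number of 1-bits in 11100110110 = 7
A col c satisfies (1846 AND c) == c iff every set bit of c is also set in 1846; each of the 7 set bits of 1846 can independently be on or off in c.
count = 2^7 = 128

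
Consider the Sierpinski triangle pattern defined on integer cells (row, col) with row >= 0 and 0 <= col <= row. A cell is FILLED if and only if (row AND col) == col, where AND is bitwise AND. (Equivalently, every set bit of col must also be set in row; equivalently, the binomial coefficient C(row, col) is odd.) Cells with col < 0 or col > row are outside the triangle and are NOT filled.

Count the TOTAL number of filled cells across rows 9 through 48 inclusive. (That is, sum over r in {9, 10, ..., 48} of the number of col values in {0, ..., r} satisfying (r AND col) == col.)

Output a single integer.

Answer: 380

Derivation:
r9=1001 pc2: +4 =4
r10=1010 pc2: +4 =8
r11=1011 pc3: +8 =16
r12=1100 pc2: +4 =20
r13=1101 pc3: +8 =28
r14=1110 pc3: +8 =36
r15=1111 pc4: +16 =52
r16=10000 pc1: +2 =54
r17=10001 pc2: +4 =58
r18=10010 pc2: +4 =62
r19=10011 pc3: +8 =70
r20=10100 pc2: +4 =74
r21=10101 pc3: +8 =82
r22=10110 pc3: +8 =90
r23=10111 pc4: +16 =106
r24=11000 pc2: +4 =110
r25=11001 pc3: +8 =118
r26=11010 pc3: +8 =126
r27=11011 pc4: +16 =142
r28=11100 pc3: +8 =150
r29=11101 pc4: +16 =166
r30=11110 pc4: +16 =182
r31=11111 pc5: +32 =214
r32=100000 pc1: +2 =216
r33=100001 pc2: +4 =220
r34=100010 pc2: +4 =224
r35=100011 pc3: +8 =232
r36=100100 pc2: +4 =236
r37=100101 pc3: +8 =244
r38=100110 pc3: +8 =252
r39=100111 pc4: +16 =268
r40=101000 pc2: +4 =272
r41=101001 pc3: +8 =280
r42=101010 pc3: +8 =288
r43=101011 pc4: +16 =304
r44=101100 pc3: +8 =312
r45=101101 pc4: +16 =328
r46=101110 pc4: +16 =344
r47=101111 pc5: +32 =376
r48=110000 pc2: +4 =380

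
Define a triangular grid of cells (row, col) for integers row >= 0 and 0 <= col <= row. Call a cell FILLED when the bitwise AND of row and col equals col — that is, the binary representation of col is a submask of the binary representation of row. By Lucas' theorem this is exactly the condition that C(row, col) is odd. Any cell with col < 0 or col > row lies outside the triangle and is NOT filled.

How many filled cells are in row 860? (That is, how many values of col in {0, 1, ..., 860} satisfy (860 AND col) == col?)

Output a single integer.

860 in binary = 1101011100
popcount(860) = number of 1-bits in 1101011100 = 6
A col c satisfies (860 AND c) == c iff every set bit of c is also set in 860; each of the 6 set bits of 860 can independently be on or off in c.
count = 2^6 = 64

Answer: 64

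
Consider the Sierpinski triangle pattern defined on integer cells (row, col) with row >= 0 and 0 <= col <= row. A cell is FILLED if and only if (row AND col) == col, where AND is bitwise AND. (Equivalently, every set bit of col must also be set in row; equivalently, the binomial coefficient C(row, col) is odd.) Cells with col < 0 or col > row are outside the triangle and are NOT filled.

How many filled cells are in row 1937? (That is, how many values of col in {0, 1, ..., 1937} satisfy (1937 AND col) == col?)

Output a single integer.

1937 in binary = 11110010001
popcount(1937) = number of 1-bits in 11110010001 = 6
A col c satisfies (1937 AND c) == c iff every set bit of c is also set in 1937; each of the 6 set bits of 1937 can independently be on or off in c.
count = 2^6 = 64

Answer: 64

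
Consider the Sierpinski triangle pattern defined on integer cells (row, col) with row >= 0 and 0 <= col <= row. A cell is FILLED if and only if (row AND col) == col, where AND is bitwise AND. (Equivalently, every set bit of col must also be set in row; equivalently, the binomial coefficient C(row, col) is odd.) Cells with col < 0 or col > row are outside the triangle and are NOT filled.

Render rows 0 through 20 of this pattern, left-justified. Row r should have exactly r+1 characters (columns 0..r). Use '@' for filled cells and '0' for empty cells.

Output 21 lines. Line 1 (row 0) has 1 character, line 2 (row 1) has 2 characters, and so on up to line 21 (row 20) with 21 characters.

r0=0: @
r1=1: @@
r2=10: @0@
r3=11: @@@@
r4=100: @000@
r5=101: @@00@@
r6=110: @0@0@0@
r7=111: @@@@@@@@
r8=1000: @0000000@
r9=1001: @@000000@@
r10=1010: @0@00000@0@
r11=1011: @@@@0000@@@@
r12=1100: @000@000@000@
r13=1101: @@00@@00@@00@@
r14=1110: @0@0@0@0@0@0@0@
r15=1111: @@@@@@@@@@@@@@@@
r16=10000: @000000000000000@
r17=10001: @@00000000000000@@
r18=10010: @0@0000000000000@0@
r19=10011: @@@@000000000000@@@@
r20=10100: @000@00000000000@000@

Answer: @
@@
@0@
@@@@
@000@
@@00@@
@0@0@0@
@@@@@@@@
@0000000@
@@000000@@
@0@00000@0@
@@@@0000@@@@
@000@000@000@
@@00@@00@@00@@
@0@0@0@0@0@0@0@
@@@@@@@@@@@@@@@@
@000000000000000@
@@00000000000000@@
@0@0000000000000@0@
@@@@000000000000@@@@
@000@00000000000@000@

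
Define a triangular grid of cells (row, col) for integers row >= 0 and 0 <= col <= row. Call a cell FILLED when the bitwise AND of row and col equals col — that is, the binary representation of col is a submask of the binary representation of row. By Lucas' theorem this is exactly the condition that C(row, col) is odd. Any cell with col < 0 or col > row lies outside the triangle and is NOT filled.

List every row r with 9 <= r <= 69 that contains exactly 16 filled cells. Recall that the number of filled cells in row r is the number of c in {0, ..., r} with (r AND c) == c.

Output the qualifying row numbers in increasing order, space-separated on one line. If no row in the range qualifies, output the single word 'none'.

Answer: 15 23 27 29 30 39 43 45 46 51 53 54 57 58 60

Derivation:
Row r has 2^popcount(r) filled cells, so we need popcount(r) = log2(16) = 4.
Scan r = 9..69 and keep those with exactly 4 one-bits:
r=9=1001 popcount=2 -> skip
r=10=1010 popcount=2 -> skip
r=11=1011 popcount=3 -> skip
r=12=1100 popcount=2 -> skip
r=13=1101 popcount=3 -> skip
r=14=1110 popcount=3 -> skip
r=15=1111 popcount=4 -> KEEP
r=16=10000 popcount=1 -> skip
r=17=10001 popcount=2 -> skip
r=18=10010 popcount=2 -> skip
r=19=10011 popcount=3 -> skip
r=20=10100 popcount=2 -> skip
r=21=10101 popcount=3 -> skip
r=22=10110 popcount=3 -> skip
r=23=10111 popcount=4 -> KEEP
r=24=11000 popcount=2 -> skip
r=25=11001 popcount=3 -> skip
r=26=11010 popcount=3 -> skip
r=27=11011 popcount=4 -> KEEP
r=28=11100 popcount=3 -> skip
r=29=11101 popcount=4 -> KEEP
r=30=11110 popcount=4 -> KEEP
r=31=11111 popcount=5 -> skip
r=32=100000 popcount=1 -> skip
r=33=100001 popcount=2 -> skip
r=34=100010 popcount=2 -> skip
r=35=100011 popcount=3 -> skip
r=36=100100 popcount=2 -> skip
r=37=100101 popcount=3 -> skip
r=38=100110 popcount=3 -> skip
r=39=100111 popcount=4 -> KEEP
r=40=101000 popcount=2 -> skip
r=41=101001 popcount=3 -> skip
r=42=101010 popcount=3 -> skip
r=43=101011 popcount=4 -> KEEP
r=44=101100 popcount=3 -> skip
r=45=101101 popcount=4 -> KEEP
r=46=101110 popcount=4 -> KEEP
r=47=101111 popcount=5 -> skip
r=48=110000 popcount=2 -> skip
r=49=110001 popcount=3 -> skip
r=50=110010 popcount=3 -> skip
r=51=110011 popcount=4 -> KEEP
r=52=110100 popcount=3 -> skip
r=53=110101 popcount=4 -> KEEP
r=54=110110 popcount=4 -> KEEP
r=55=110111 popcount=5 -> skip
r=56=111000 popcount=3 -> skip
r=57=111001 popcount=4 -> KEEP
r=58=111010 popcount=4 -> KEEP
r=59=111011 popcount=5 -> skip
r=60=111100 popcount=4 -> KEEP
r=61=111101 popcount=5 -> skip
r=62=111110 popcount=5 -> skip
r=63=111111 popcount=6 -> skip
r=64=1000000 popcount=1 -> skip
r=65=1000001 popcount=2 -> skip
r=66=1000010 popcount=2 -> skip
r=67=1000011 popcount=3 -> skip
r=68=1000100 popcount=2 -> skip
r=69=1000101 popcount=3 -> skip
Kept rows: 15 23 27 29 30 39 43 45 46 51 53 54 57 58 60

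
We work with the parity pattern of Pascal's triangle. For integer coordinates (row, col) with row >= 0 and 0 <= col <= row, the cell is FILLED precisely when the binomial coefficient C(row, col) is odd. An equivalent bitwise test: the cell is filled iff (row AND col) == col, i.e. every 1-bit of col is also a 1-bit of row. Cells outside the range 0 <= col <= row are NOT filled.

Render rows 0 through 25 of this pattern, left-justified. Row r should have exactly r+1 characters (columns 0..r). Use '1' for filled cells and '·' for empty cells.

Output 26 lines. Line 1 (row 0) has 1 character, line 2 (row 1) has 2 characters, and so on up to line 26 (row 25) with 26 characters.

Answer: 1
11
1·1
1111
1···1
11··11
1·1·1·1
11111111
1·······1
11······11
1·1·····1·1
1111····1111
1···1···1···1
11··11··11··11
1·1·1·1·1·1·1·1
1111111111111111
1···············1
11··············11
1·1·············1·1
1111············1111
1···1···········1···1
11··11··········11··11
1·1·1·1·········1·1·1·1
11111111········11111111
1·······1·······1·······1
11······11······11······11

Derivation:
r0=0: 1
r1=1: 11
r2=10: 1·1
r3=11: 1111
r4=100: 1···1
r5=101: 11··11
r6=110: 1·1·1·1
r7=111: 11111111
r8=1000: 1·······1
r9=1001: 11······11
r10=1010: 1·1·····1·1
r11=1011: 1111····1111
r12=1100: 1···1···1···1
r13=1101: 11··11··11··11
r14=1110: 1·1·1·1·1·1·1·1
r15=1111: 1111111111111111
r16=10000: 1···············1
r17=10001: 11··············11
r18=10010: 1·1·············1·1
r19=10011: 1111············1111
r20=10100: 1···1···········1···1
r21=10101: 11··11··········11··11
r22=10110: 1·1·1·1·········1·1·1·1
r23=10111: 11111111········11111111
r24=11000: 1·······1·······1·······1
r25=11001: 11······11······11······11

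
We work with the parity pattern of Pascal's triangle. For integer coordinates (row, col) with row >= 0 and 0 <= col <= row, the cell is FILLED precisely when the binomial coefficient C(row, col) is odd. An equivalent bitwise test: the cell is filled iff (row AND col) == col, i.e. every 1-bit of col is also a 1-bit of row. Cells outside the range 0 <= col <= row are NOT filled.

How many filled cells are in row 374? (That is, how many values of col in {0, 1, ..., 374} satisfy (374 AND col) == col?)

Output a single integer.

Answer: 64

Derivation:
374 in binary = 101110110
popcount(374) = number of 1-bits in 101110110 = 6
A col c satisfies (374 AND c) == c iff every set bit of c is also set in 374; each of the 6 set bits of 374 can independently be on or off in c.
count = 2^6 = 64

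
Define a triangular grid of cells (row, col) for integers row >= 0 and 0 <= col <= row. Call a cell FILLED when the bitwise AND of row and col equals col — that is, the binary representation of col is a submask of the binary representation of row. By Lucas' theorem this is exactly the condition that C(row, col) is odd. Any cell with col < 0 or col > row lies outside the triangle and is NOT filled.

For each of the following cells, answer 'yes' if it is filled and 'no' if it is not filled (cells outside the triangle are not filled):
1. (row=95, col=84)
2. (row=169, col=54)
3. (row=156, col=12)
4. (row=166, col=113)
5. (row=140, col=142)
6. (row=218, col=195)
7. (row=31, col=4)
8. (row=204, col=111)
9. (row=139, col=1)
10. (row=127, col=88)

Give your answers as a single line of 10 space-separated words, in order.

(95,84): row=0b1011111, col=0b1010100, row AND col = 0b1010100 = 84; 84 == 84 -> filled
(169,54): row=0b10101001, col=0b110110, row AND col = 0b100000 = 32; 32 != 54 -> empty
(156,12): row=0b10011100, col=0b1100, row AND col = 0b1100 = 12; 12 == 12 -> filled
(166,113): row=0b10100110, col=0b1110001, row AND col = 0b100000 = 32; 32 != 113 -> empty
(140,142): col outside [0, 140] -> not filled
(218,195): row=0b11011010, col=0b11000011, row AND col = 0b11000010 = 194; 194 != 195 -> empty
(31,4): row=0b11111, col=0b100, row AND col = 0b100 = 4; 4 == 4 -> filled
(204,111): row=0b11001100, col=0b1101111, row AND col = 0b1001100 = 76; 76 != 111 -> empty
(139,1): row=0b10001011, col=0b1, row AND col = 0b1 = 1; 1 == 1 -> filled
(127,88): row=0b1111111, col=0b1011000, row AND col = 0b1011000 = 88; 88 == 88 -> filled

Answer: yes no yes no no no yes no yes yes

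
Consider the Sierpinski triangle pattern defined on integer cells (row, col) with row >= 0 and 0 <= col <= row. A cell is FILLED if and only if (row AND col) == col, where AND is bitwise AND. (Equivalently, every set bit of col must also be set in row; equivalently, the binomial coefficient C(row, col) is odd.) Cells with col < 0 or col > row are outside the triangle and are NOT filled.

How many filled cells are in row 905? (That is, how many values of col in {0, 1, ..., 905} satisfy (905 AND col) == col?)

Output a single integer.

905 in binary = 1110001001
popcount(905) = number of 1-bits in 1110001001 = 5
A col c satisfies (905 AND c) == c iff every set bit of c is also set in 905; each of the 5 set bits of 905 can independently be on or off in c.
count = 2^5 = 32

Answer: 32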